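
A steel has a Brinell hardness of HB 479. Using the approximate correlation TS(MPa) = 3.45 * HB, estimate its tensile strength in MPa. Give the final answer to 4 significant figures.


TS (MPa) = 3.45 * HB
TS = 3.45 * 479
TS = 1653 MPa


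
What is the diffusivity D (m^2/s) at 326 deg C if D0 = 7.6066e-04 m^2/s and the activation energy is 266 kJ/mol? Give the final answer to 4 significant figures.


D = D0 * exp(-Qd / (R*T))
T = 599.15 K
D = 7.6066e-04 * exp(-266e3 / (8.314 * 599.15))
D = 4.899e-27 m^2/s


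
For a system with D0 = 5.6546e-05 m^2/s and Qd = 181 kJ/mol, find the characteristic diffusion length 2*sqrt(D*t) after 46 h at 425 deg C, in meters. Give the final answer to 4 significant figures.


Step 1: D = D0 * exp(-Qd/(R*T))
T = 698.15 K
D = 5.6546e-05 * exp(-181e3 / (8.314 * 698.15)) = 1.62083e-18 m^2/s
Step 2: L = 2*sqrt(D*t)
t = 46 h = 165600 s
L = 2*sqrt(1.62083e-18 * 165600) = 1.036e-06 m


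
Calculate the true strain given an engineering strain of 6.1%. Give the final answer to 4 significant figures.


epsilon_true = ln(1 + epsilon_eng)
epsilon_true = ln(1 + 0.061)
epsilon_true = 0.05921


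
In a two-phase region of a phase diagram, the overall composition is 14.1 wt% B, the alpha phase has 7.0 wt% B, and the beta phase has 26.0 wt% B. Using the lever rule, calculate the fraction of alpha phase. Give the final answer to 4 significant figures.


f_alpha = (C_beta - C0) / (C_beta - C_alpha)
f_alpha = (26.0 - 14.1) / (26.0 - 7.0)
f_alpha = 0.6263


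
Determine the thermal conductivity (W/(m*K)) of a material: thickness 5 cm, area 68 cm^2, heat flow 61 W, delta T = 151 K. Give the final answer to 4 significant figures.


k = Q*L / (A*dT)
L = 0.05 m, A = 6.8e-03 m^2
k = 61 * 0.05 / (6.8e-03 * 151)
k = 2.97 W/(m*K)


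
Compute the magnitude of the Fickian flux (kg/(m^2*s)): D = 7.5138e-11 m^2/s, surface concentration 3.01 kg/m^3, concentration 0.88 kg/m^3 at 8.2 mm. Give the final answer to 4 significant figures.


J = -D * (dC/dx) = D * (C1 - C2) / dx
J = 7.5138e-11 * (3.01 - 0.88) / 8.2e-03
J = 1.952e-08 kg/(m^2*s)


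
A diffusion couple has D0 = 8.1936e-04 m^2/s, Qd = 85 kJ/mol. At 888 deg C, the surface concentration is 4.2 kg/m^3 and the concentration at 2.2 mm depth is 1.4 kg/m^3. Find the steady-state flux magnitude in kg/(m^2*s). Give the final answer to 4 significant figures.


Step 1: D = D0 * exp(-Qd/(R*T))
T = 888 + 273.15 = 1161.15 K
D = 8.1936e-04 * exp(-85e3 / (8.314 * 1161.15)) = 1.22911e-07 m^2/s
Step 2: J = D * (C1 - C2) / dx
J = 1.22911e-07 * (4.2 - 1.4) / 2.2e-03
J = 1.564e-04 kg/(m^2*s)


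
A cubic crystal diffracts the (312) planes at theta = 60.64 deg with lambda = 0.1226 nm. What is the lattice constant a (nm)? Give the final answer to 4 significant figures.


d = lambda / (2*sin(theta))
d = 0.1226 / (2*sin(60.64 deg))
d = 0.070334 nm
a = d * sqrt(h^2+k^2+l^2) = 0.070334 * sqrt(14)
a = 0.2632 nm


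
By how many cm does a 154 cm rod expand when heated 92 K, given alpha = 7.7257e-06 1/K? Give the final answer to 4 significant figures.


dL = L0 * alpha * dT
dL = 154 * 7.7257e-06 * 92
dL = 0.1095 cm


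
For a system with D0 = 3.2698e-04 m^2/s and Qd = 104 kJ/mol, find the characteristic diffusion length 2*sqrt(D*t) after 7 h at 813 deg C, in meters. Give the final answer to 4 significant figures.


Step 1: D = D0 * exp(-Qd/(R*T))
T = 1086.15 K
D = 3.2698e-04 * exp(-104e3 / (8.314 * 1086.15)) = 3.25701e-09 m^2/s
Step 2: L = 2*sqrt(D*t)
t = 7 h = 25200 s
L = 2*sqrt(3.25701e-09 * 25200) = 0.01812 m


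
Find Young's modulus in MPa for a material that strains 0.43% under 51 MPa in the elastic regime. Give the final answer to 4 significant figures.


E = sigma / epsilon
epsilon = 0.43% = 4.3e-03
E = 51 / 4.3e-03
E = 11860 MPa


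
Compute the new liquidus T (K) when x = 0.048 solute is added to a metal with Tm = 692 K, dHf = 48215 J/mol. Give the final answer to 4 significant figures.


dT = R*Tm^2*x / dHf
dT = 8.314 * 692^2 * 0.048 / 48215
dT = 3.96352 K
T_new = 692 - 3.96352 = 688 K


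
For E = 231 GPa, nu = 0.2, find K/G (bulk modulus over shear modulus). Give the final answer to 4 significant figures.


G = E / (2*(1+nu))
G = 231 / (2*(1+0.2)) = 96.25 GPa
K = E / (3*(1-2*nu))
K = 231 / (3*(1-2*0.2)) = 128.333 GPa
K/G = 128.333 / 96.25 = 1.333


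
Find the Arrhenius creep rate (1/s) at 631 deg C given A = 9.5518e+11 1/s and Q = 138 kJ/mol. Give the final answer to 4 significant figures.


rate = A * exp(-Q / (R*T))
T = 631 + 273.15 = 904.15 K
rate = 9.5518e+11 * exp(-138e3 / (8.314 * 904.15))
rate = 10170 1/s


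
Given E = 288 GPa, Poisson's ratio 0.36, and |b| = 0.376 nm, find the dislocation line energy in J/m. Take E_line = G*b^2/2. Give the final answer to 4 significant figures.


Step 1: G = E / (2*(1+nu))
G = 288 / (2*(1+0.36)) = 105.882 GPa = 1.05882e+11 Pa
Step 2: E_line = G*b^2/2
b = 0.376 nm = 3.76e-10 m
E_line = 0.5 * 1.05882e+11 * (3.76e-10)^2 = 7.485e-09 J/m


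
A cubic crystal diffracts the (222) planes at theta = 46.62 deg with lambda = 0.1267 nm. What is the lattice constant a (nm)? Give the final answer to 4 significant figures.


d = lambda / (2*sin(theta))
d = 0.1267 / (2*sin(46.62 deg))
d = 0.0871612 nm
a = d * sqrt(h^2+k^2+l^2) = 0.0871612 * sqrt(12)
a = 0.3019 nm


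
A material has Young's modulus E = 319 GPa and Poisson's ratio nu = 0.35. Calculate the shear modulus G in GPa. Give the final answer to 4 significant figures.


G = E / (2*(1+nu))
G = 319 / (2*(1+0.35))
G = 118.1 GPa


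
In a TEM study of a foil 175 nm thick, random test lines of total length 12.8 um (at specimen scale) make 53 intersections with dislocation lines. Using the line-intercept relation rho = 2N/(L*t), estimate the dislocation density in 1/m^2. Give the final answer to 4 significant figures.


rho = 2N / (L * t)
L = 12.8 um = 1.28e-05 m, t = 175 nm = 1.75e-07 m
rho = 2 * 53 / (1.28e-05 * 1.75e-07)
rho = 4.732e+13 1/m^2


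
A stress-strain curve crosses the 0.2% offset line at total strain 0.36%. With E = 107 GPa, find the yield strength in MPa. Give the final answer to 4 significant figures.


Offset strain = 0.002
Elastic strain at yield = total_strain - offset = 3.6e-03 - 0.002 = 1.6e-03
sigma_y = E * elastic_strain = 107000 * 1.6e-03
sigma_y = 171.2 MPa


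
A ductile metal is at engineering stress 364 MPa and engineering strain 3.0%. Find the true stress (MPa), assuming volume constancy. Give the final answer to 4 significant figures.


sigma_true = sigma_eng * (1 + epsilon_eng)
sigma_true = 364 * (1 + 0.03)
sigma_true = 374.9 MPa


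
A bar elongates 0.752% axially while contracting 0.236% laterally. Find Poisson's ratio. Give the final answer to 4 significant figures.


nu = -epsilon_lat / epsilon_axial
Lateral strain is contraction (negative), so using magnitudes:
nu = 0.236 / 0.752
nu = 0.3138


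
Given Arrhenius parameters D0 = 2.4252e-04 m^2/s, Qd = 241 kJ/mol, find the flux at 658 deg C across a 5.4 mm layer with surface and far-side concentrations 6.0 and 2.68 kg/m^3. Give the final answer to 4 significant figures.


Step 1: D = D0 * exp(-Qd/(R*T))
T = 658 + 273.15 = 931.15 K
D = 2.4252e-04 * exp(-241e3 / (8.314 * 931.15)) = 7.32662e-18 m^2/s
Step 2: J = D * (C1 - C2) / dx
J = 7.32662e-18 * (6.0 - 2.68) / 5.4e-03
J = 4.505e-15 kg/(m^2*s)


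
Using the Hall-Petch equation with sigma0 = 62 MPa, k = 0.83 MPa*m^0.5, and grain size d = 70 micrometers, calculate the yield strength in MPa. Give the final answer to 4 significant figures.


sigma_y = sigma0 + k / sqrt(d)
d = 70 um = 7e-05 m
sigma_y = 62 + 0.83 / sqrt(7e-05)
sigma_y = 161.2 MPa


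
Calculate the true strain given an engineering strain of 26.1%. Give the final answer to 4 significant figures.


epsilon_true = ln(1 + epsilon_eng)
epsilon_true = ln(1 + 0.261)
epsilon_true = 0.2319


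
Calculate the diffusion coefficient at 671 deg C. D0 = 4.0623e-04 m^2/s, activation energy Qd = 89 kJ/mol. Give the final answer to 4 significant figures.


D = D0 * exp(-Qd / (R*T))
T = 944.15 K
D = 4.0623e-04 * exp(-89e3 / (8.314 * 944.15))
D = 4.839e-09 m^2/s


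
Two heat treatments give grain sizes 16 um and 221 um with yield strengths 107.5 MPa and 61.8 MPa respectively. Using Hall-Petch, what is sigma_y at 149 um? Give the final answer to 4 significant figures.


sigma_y = sigma0 + k / sqrt(d)
1/sqrt(d1) = 1/sqrt(1.6e-05) = 250;  1/sqrt(d2) = 67.2673
k = (sigma1 - sigma2) / (1/sqrt(d1) - 1/sqrt(d2)) = (107.5 - 61.8) / (250 - 67.2673) = 0.250092 MPa*m^0.5
sigma0 = sigma1 - k/sqrt(d1) = 107.5 - 0.250092*250 = 44.977 MPa
sigma_y(d3) = 44.977 + 0.250092 / sqrt(1.49e-04) = 65.47 MPa


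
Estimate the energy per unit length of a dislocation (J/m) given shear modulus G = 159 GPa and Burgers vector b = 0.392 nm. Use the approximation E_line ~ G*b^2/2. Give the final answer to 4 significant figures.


E = G*b^2/2
b = 0.392 nm = 3.92e-10 m
G = 159 GPa = 1.59e+11 Pa
E = 0.5 * 1.59e+11 * (3.92e-10)^2
E = 1.222e-08 J/m


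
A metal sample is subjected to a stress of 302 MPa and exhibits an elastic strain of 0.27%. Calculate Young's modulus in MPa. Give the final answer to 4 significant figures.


E = sigma / epsilon
epsilon = 0.27% = 2.7e-03
E = 302 / 2.7e-03
E = 111900 MPa


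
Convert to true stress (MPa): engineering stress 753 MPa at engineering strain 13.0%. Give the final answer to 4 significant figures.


sigma_true = sigma_eng * (1 + epsilon_eng)
sigma_true = 753 * (1 + 0.13)
sigma_true = 850.9 MPa


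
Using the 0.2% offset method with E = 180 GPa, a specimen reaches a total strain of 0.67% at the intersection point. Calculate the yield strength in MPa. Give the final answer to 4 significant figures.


Offset strain = 0.002
Elastic strain at yield = total_strain - offset = 6.7e-03 - 0.002 = 4.7e-03
sigma_y = E * elastic_strain = 180000 * 4.7e-03
sigma_y = 846 MPa


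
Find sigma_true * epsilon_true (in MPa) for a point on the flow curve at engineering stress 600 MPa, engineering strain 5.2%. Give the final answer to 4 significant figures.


sigma_true = sigma_eng * (1 + epsilon_eng)
sigma_true = 600 * (1 + 0.052) = 631.2 MPa
epsilon_true = ln(1 + epsilon_eng)
epsilon_true = ln(1 + 0.052) = 0.0506931
sigma_true * epsilon_true = 631.2 * 0.0506931 = 32 MPa


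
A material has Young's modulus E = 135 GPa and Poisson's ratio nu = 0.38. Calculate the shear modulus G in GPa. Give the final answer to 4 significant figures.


G = E / (2*(1+nu))
G = 135 / (2*(1+0.38))
G = 48.91 GPa


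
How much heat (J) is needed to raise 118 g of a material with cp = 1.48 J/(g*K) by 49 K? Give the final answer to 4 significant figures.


Q = m * cp * dT
Q = 118 * 1.48 * 49
Q = 8557 J


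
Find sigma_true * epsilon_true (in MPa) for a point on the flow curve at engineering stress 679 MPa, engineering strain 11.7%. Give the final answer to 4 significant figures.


sigma_true = sigma_eng * (1 + epsilon_eng)
sigma_true = 679 * (1 + 0.117) = 758.443 MPa
epsilon_true = ln(1 + epsilon_eng)
epsilon_true = ln(1 + 0.117) = 0.110647
sigma_true * epsilon_true = 758.443 * 0.110647 = 83.92 MPa


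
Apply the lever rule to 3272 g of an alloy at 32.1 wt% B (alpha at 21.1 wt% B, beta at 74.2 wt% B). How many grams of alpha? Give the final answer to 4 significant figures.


f_alpha = (C_beta - C0) / (C_beta - C_alpha)
f_alpha = (74.2 - 32.1) / (74.2 - 21.1) = 0.792844
m_alpha = f_alpha * m_total = 0.792844 * 3272 = 2594 g


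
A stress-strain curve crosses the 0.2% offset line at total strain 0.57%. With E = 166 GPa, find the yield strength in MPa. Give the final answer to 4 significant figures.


Offset strain = 0.002
Elastic strain at yield = total_strain - offset = 5.7e-03 - 0.002 = 3.7e-03
sigma_y = E * elastic_strain = 166000 * 3.7e-03
sigma_y = 614.2 MPa


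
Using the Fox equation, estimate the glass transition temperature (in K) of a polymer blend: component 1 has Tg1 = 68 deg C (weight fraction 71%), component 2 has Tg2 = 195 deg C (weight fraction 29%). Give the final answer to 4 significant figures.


1/Tg = w1/Tg1 + w2/Tg2 (in Kelvin)
Tg1 = 341.15 K, Tg2 = 468.15 K
1/Tg = 0.71/341.15 + 0.29/468.15
Tg = 370.3 K


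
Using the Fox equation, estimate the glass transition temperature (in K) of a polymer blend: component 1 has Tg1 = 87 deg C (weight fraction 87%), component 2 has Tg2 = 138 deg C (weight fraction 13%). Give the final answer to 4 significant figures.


1/Tg = w1/Tg1 + w2/Tg2 (in Kelvin)
Tg1 = 360.15 K, Tg2 = 411.15 K
1/Tg = 0.87/360.15 + 0.13/411.15
Tg = 366.1 K


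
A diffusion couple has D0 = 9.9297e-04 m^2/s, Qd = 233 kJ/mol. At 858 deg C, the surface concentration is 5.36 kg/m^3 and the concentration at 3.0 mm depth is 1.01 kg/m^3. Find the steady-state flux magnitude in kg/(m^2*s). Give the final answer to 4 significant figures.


Step 1: D = D0 * exp(-Qd/(R*T))
T = 858 + 273.15 = 1131.15 K
D = 9.9297e-04 * exp(-233e3 / (8.314 * 1131.15)) = 1.72581e-14 m^2/s
Step 2: J = D * (C1 - C2) / dx
J = 1.72581e-14 * (5.36 - 1.01) / 3e-03
J = 2.502e-11 kg/(m^2*s)


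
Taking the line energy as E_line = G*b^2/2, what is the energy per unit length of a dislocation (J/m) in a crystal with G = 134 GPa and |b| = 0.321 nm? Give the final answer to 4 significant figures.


E = G*b^2/2
b = 0.321 nm = 3.21e-10 m
G = 134 GPa = 1.34e+11 Pa
E = 0.5 * 1.34e+11 * (3.21e-10)^2
E = 6.904e-09 J/m


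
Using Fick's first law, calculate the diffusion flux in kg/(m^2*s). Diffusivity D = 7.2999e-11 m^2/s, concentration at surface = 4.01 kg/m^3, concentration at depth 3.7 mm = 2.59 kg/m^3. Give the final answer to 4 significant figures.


J = -D * (dC/dx) = D * (C1 - C2) / dx
J = 7.2999e-11 * (4.01 - 2.59) / 3.7e-03
J = 2.802e-08 kg/(m^2*s)


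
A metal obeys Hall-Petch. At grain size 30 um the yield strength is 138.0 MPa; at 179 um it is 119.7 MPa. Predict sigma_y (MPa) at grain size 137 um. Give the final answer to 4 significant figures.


sigma_y = sigma0 + k / sqrt(d)
1/sqrt(d1) = 1/sqrt(3e-05) = 182.574;  1/sqrt(d2) = 74.7435
k = (sigma1 - sigma2) / (1/sqrt(d1) - 1/sqrt(d2)) = (138.0 - 119.7) / (182.574 - 74.7435) = 0.169711 MPa*m^0.5
sigma0 = sigma1 - k/sqrt(d1) = 138.0 - 0.169711*182.574 = 107.015 MPa
sigma_y(d3) = 107.015 + 0.169711 / sqrt(1.37e-04) = 121.5 MPa


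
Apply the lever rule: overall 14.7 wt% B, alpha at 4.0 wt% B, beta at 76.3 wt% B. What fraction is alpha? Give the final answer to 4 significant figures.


f_alpha = (C_beta - C0) / (C_beta - C_alpha)
f_alpha = (76.3 - 14.7) / (76.3 - 4.0)
f_alpha = 0.852


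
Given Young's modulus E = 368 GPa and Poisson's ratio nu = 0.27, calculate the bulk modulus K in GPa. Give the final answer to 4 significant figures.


K = E / (3*(1-2*nu))
K = 368 / (3*(1-2*0.27))
K = 266.7 GPa


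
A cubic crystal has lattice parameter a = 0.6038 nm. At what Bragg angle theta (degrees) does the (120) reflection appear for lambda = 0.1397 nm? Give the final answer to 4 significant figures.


d = a / sqrt(h^2+k^2+l^2)
d = 0.6038 / sqrt(5) = 0.270028 nm
lambda = 2*d*sin(theta)  =>  sin(theta) = lambda / (2*d)
sin(theta) = 0.1397 / (2 * 0.270028) = 0.258677
theta = 14.99 deg


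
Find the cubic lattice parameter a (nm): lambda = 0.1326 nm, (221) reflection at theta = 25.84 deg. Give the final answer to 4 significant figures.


d = lambda / (2*sin(theta))
d = 0.1326 / (2*sin(25.84 deg))
d = 0.152113 nm
a = d * sqrt(h^2+k^2+l^2) = 0.152113 * sqrt(9)
a = 0.4563 nm


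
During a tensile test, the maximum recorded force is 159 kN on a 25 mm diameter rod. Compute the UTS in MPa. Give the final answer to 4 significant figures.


A0 = pi*(d/2)^2 = pi*(25/2)^2 = 490.874 mm^2
UTS = F_max / A0 = 159*1000 / 490.874
UTS = 323.9 MPa


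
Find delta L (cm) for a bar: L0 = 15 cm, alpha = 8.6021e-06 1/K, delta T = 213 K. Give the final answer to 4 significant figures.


dL = L0 * alpha * dT
dL = 15 * 8.6021e-06 * 213
dL = 0.02748 cm


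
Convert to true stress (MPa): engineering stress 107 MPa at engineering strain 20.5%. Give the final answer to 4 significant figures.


sigma_true = sigma_eng * (1 + epsilon_eng)
sigma_true = 107 * (1 + 0.205)
sigma_true = 128.9 MPa


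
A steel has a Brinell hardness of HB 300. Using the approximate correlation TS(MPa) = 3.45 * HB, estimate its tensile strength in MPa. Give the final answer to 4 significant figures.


TS (MPa) = 3.45 * HB
TS = 3.45 * 300
TS = 1035 MPa


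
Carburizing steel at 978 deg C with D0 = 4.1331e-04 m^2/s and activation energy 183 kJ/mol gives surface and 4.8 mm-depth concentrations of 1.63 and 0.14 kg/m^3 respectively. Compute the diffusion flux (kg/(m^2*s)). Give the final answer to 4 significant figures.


Step 1: D = D0 * exp(-Qd/(R*T))
T = 978 + 273.15 = 1251.15 K
D = 4.1331e-04 * exp(-183e3 / (8.314 * 1251.15)) = 9.4597e-12 m^2/s
Step 2: J = D * (C1 - C2) / dx
J = 9.4597e-12 * (1.63 - 0.14) / 4.8e-03
J = 2.936e-09 kg/(m^2*s)


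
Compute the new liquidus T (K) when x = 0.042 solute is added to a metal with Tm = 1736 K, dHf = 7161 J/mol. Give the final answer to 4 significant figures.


dT = R*Tm^2*x / dHf
dT = 8.314 * 1736^2 * 0.042 / 7161
dT = 146.955 K
T_new = 1736 - 146.955 = 1589 K


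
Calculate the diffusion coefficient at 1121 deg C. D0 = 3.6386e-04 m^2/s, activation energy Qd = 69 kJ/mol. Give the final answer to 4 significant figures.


D = D0 * exp(-Qd / (R*T))
T = 1394.15 K
D = 3.6386e-04 * exp(-69e3 / (8.314 * 1394.15))
D = 9.454e-07 m^2/s


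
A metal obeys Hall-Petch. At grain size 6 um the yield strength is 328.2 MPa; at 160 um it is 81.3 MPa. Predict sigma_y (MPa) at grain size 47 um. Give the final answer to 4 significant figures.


sigma_y = sigma0 + k / sqrt(d)
1/sqrt(d1) = 1/sqrt(6e-06) = 408.248;  1/sqrt(d2) = 79.0569
k = (sigma1 - sigma2) / (1/sqrt(d1) - 1/sqrt(d2)) = (328.2 - 81.3) / (408.248 - 79.0569) = 0.75002 MPa*m^0.5
sigma0 = sigma1 - k/sqrt(d1) = 328.2 - 0.75002*408.248 = 22.0057 MPa
sigma_y(d3) = 22.0057 + 0.75002 / sqrt(4.7e-05) = 131.4 MPa


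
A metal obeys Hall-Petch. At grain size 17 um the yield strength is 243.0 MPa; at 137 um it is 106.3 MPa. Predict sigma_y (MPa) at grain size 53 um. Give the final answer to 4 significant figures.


sigma_y = sigma0 + k / sqrt(d)
1/sqrt(d1) = 1/sqrt(1.7e-05) = 242.536;  1/sqrt(d2) = 85.4358
k = (sigma1 - sigma2) / (1/sqrt(d1) - 1/sqrt(d2)) = (243.0 - 106.3) / (242.536 - 85.4358) = 0.870147 MPa*m^0.5
sigma0 = sigma1 - k/sqrt(d1) = 243.0 - 0.870147*242.536 = 31.9583 MPa
sigma_y(d3) = 31.9583 + 0.870147 / sqrt(5.3e-05) = 151.5 MPa


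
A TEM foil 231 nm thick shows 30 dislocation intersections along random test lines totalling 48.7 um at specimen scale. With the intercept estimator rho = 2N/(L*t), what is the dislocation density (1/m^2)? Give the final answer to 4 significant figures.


rho = 2N / (L * t)
L = 48.7 um = 4.87e-05 m, t = 231 nm = 2.31e-07 m
rho = 2 * 30 / (4.87e-05 * 2.31e-07)
rho = 5.333e+12 1/m^2


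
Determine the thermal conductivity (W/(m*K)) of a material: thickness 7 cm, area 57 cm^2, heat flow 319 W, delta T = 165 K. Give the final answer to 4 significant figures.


k = Q*L / (A*dT)
L = 0.07 m, A = 5.7e-03 m^2
k = 319 * 0.07 / (5.7e-03 * 165)
k = 23.74 W/(m*K)


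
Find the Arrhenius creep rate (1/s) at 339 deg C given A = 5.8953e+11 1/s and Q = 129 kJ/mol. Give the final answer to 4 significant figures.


rate = A * exp(-Q / (R*T))
T = 339 + 273.15 = 612.15 K
rate = 5.8953e+11 * exp(-129e3 / (8.314 * 612.15))
rate = 5.788 1/s


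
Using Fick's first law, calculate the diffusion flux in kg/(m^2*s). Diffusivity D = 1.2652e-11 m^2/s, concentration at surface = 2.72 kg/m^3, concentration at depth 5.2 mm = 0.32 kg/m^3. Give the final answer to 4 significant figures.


J = -D * (dC/dx) = D * (C1 - C2) / dx
J = 1.2652e-11 * (2.72 - 0.32) / 5.2e-03
J = 5.839e-09 kg/(m^2*s)


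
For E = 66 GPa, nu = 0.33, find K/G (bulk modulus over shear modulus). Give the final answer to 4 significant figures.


G = E / (2*(1+nu))
G = 66 / (2*(1+0.33)) = 24.812 GPa
K = E / (3*(1-2*nu))
K = 66 / (3*(1-2*0.33)) = 64.7059 GPa
K/G = 64.7059 / 24.812 = 2.608


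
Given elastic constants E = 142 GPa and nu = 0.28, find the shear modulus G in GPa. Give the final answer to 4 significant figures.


G = E / (2*(1+nu))
G = 142 / (2*(1+0.28))
G = 55.47 GPa


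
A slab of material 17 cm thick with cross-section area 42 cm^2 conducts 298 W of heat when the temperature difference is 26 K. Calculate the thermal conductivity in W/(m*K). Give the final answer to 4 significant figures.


k = Q*L / (A*dT)
L = 0.17 m, A = 4.2e-03 m^2
k = 298 * 0.17 / (4.2e-03 * 26)
k = 463.9 W/(m*K)


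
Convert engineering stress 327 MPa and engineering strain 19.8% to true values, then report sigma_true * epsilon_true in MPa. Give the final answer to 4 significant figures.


sigma_true = sigma_eng * (1 + epsilon_eng)
sigma_true = 327 * (1 + 0.198) = 391.746 MPa
epsilon_true = ln(1 + epsilon_eng)
epsilon_true = ln(1 + 0.198) = 0.180653
sigma_true * epsilon_true = 391.746 * 0.180653 = 70.77 MPa


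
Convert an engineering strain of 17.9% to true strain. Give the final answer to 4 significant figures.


epsilon_true = ln(1 + epsilon_eng)
epsilon_true = ln(1 + 0.179)
epsilon_true = 0.1647


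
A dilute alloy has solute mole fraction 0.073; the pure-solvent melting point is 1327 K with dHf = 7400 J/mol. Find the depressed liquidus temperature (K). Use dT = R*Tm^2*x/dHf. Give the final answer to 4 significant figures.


dT = R*Tm^2*x / dHf
dT = 8.314 * 1327^2 * 0.073 / 7400
dT = 144.425 K
T_new = 1327 - 144.425 = 1183 K


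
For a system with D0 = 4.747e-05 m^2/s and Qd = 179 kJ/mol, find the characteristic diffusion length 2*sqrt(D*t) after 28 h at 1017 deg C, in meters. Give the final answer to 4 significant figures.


Step 1: D = D0 * exp(-Qd/(R*T))
T = 1290.15 K
D = 4.747e-05 * exp(-179e3 / (8.314 * 1290.15)) = 2.68496e-12 m^2/s
Step 2: L = 2*sqrt(D*t)
t = 28 h = 100800 s
L = 2*sqrt(2.68496e-12 * 100800) = 1.04e-03 m


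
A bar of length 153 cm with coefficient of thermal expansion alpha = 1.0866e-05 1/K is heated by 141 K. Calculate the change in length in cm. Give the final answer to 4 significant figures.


dL = L0 * alpha * dT
dL = 153 * 1.0866e-05 * 141
dL = 0.2344 cm


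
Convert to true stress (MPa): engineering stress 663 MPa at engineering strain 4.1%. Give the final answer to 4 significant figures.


sigma_true = sigma_eng * (1 + epsilon_eng)
sigma_true = 663 * (1 + 0.041)
sigma_true = 690.2 MPa


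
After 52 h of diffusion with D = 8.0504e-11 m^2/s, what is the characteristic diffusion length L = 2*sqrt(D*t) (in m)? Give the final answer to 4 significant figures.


t = 52 hr = 187200 s
Diffusion length = 2*sqrt(D*t)
= 2*sqrt(8.0504e-11 * 187200)
= 7.764e-03 m


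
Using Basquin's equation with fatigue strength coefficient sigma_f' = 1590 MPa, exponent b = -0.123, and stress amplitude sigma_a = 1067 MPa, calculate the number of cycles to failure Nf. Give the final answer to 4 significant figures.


sigma_a = sigma_f' * (2*Nf)^b
2*Nf = (sigma_a / sigma_f')^(1/b)
2*Nf = (1067 / 1590)^(1/-0.123)
2*Nf = 25.6092
Nf = 12.8 cycles


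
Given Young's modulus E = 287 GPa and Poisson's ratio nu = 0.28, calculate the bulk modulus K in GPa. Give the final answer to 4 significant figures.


K = E / (3*(1-2*nu))
K = 287 / (3*(1-2*0.28))
K = 217.4 GPa


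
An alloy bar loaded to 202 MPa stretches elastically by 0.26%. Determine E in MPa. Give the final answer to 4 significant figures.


E = sigma / epsilon
epsilon = 0.26% = 2.6e-03
E = 202 / 2.6e-03
E = 77690 MPa


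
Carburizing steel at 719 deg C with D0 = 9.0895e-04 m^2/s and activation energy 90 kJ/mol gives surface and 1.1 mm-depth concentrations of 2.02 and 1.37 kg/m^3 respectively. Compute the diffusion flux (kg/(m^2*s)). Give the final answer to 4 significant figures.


Step 1: D = D0 * exp(-Qd/(R*T))
T = 719 + 273.15 = 992.15 K
D = 9.0895e-04 * exp(-90e3 / (8.314 * 992.15)) = 1.6598e-08 m^2/s
Step 2: J = D * (C1 - C2) / dx
J = 1.6598e-08 * (2.02 - 1.37) / 1.1e-03
J = 9.808e-06 kg/(m^2*s)


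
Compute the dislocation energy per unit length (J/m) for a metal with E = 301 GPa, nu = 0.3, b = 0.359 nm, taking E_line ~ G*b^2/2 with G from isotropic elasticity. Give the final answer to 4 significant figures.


Step 1: G = E / (2*(1+nu))
G = 301 / (2*(1+0.3)) = 115.769 GPa = 1.15769e+11 Pa
Step 2: E_line = G*b^2/2
b = 0.359 nm = 3.59e-10 m
E_line = 0.5 * 1.15769e+11 * (3.59e-10)^2 = 7.46e-09 J/m


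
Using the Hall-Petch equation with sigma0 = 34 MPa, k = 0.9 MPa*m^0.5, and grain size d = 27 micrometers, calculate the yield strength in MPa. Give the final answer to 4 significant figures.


sigma_y = sigma0 + k / sqrt(d)
d = 27 um = 2.7e-05 m
sigma_y = 34 + 0.9 / sqrt(2.7e-05)
sigma_y = 207.2 MPa


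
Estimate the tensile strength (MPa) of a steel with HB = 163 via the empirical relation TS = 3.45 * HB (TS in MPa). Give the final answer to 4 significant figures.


TS (MPa) = 3.45 * HB
TS = 3.45 * 163
TS = 562.4 MPa


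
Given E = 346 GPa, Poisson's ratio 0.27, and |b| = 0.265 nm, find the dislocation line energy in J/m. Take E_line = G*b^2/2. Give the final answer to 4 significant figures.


Step 1: G = E / (2*(1+nu))
G = 346 / (2*(1+0.27)) = 136.22 GPa = 1.3622e+11 Pa
Step 2: E_line = G*b^2/2
b = 0.265 nm = 2.65e-10 m
E_line = 0.5 * 1.3622e+11 * (2.65e-10)^2 = 4.783e-09 J/m


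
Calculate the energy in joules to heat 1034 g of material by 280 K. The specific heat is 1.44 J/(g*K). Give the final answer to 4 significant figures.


Q = m * cp * dT
Q = 1034 * 1.44 * 280
Q = 416900 J


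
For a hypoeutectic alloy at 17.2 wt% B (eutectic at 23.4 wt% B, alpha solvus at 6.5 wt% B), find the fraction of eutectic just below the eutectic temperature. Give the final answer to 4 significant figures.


f_primary = (C_e - C0) / (C_e - C_alpha_max)
f_primary = (23.4 - 17.2) / (23.4 - 6.5)
f_primary = 0.366864
f_eutectic = 1 - 0.366864 = 0.6331


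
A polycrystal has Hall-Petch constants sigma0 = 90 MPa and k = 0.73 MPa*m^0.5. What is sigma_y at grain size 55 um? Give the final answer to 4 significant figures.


sigma_y = sigma0 + k / sqrt(d)
d = 55 um = 5.5e-05 m
sigma_y = 90 + 0.73 / sqrt(5.5e-05)
sigma_y = 188.4 MPa


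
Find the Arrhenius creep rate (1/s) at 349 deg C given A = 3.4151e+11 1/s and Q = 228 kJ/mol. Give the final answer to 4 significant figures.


rate = A * exp(-Q / (R*T))
T = 349 + 273.15 = 622.15 K
rate = 3.4151e+11 * exp(-228e3 / (8.314 * 622.15))
rate = 2.456e-08 1/s


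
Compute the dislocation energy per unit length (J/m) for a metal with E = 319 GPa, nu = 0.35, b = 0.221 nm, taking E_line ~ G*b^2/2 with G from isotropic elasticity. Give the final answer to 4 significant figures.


Step 1: G = E / (2*(1+nu))
G = 319 / (2*(1+0.35)) = 118.148 GPa = 1.18148e+11 Pa
Step 2: E_line = G*b^2/2
b = 0.221 nm = 2.21e-10 m
E_line = 0.5 * 1.18148e+11 * (2.21e-10)^2 = 2.885e-09 J/m


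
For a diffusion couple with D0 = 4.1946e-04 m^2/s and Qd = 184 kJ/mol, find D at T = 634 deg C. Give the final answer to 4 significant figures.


D = D0 * exp(-Qd / (R*T))
T = 907.15 K
D = 4.1946e-04 * exp(-184e3 / (8.314 * 907.15))
D = 1.065e-14 m^2/s


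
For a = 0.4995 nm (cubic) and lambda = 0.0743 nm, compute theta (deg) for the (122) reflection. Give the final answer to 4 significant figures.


d = a / sqrt(h^2+k^2+l^2)
d = 0.4995 / sqrt(9) = 0.1665 nm
lambda = 2*d*sin(theta)  =>  sin(theta) = lambda / (2*d)
sin(theta) = 0.0743 / (2 * 0.1665) = 0.223123
theta = 12.89 deg


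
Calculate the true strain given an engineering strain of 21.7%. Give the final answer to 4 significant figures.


epsilon_true = ln(1 + epsilon_eng)
epsilon_true = ln(1 + 0.217)
epsilon_true = 0.1964


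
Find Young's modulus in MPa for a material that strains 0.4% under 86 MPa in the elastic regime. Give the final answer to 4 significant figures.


E = sigma / epsilon
epsilon = 0.4% = 4e-03
E = 86 / 4e-03
E = 21500 MPa


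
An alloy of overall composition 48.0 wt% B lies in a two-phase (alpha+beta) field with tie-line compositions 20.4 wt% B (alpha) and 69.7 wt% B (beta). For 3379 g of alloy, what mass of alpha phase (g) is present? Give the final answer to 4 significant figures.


f_alpha = (C_beta - C0) / (C_beta - C_alpha)
f_alpha = (69.7 - 48.0) / (69.7 - 20.4) = 0.440162
m_alpha = f_alpha * m_total = 0.440162 * 3379 = 1487 g


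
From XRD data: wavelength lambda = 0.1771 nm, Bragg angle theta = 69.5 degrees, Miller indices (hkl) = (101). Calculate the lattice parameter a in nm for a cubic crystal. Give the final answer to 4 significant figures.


d = lambda / (2*sin(theta))
d = 0.1771 / (2*sin(69.5 deg))
d = 0.0945368 nm
a = d * sqrt(h^2+k^2+l^2) = 0.0945368 * sqrt(2)
a = 0.1337 nm


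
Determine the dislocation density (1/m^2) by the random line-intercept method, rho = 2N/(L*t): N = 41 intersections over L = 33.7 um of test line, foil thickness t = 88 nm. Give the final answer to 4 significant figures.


rho = 2N / (L * t)
L = 33.7 um = 3.37e-05 m, t = 88 nm = 8.8e-08 m
rho = 2 * 41 / (3.37e-05 * 8.8e-08)
rho = 2.765e+13 1/m^2


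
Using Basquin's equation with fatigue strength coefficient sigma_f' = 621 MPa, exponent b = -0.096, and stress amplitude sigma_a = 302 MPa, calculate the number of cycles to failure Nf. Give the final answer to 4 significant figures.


sigma_a = sigma_f' * (2*Nf)^b
2*Nf = (sigma_a / sigma_f')^(1/b)
2*Nf = (302 / 621)^(1/-0.096)
2*Nf = 1825.15
Nf = 912.6 cycles


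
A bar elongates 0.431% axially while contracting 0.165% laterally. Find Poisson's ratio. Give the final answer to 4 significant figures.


nu = -epsilon_lat / epsilon_axial
Lateral strain is contraction (negative), so using magnitudes:
nu = 0.165 / 0.431
nu = 0.3828


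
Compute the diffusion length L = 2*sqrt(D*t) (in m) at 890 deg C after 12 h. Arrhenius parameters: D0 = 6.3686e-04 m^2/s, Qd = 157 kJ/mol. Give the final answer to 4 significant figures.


Step 1: D = D0 * exp(-Qd/(R*T))
T = 1163.15 K
D = 6.3686e-04 * exp(-157e3 / (8.314 * 1163.15)) = 5.66561e-11 m^2/s
Step 2: L = 2*sqrt(D*t)
t = 12 h = 43200 s
L = 2*sqrt(5.66561e-11 * 43200) = 3.129e-03 m


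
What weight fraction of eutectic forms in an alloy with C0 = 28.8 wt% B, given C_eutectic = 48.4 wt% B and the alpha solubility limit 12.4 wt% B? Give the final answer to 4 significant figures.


f_primary = (C_e - C0) / (C_e - C_alpha_max)
f_primary = (48.4 - 28.8) / (48.4 - 12.4)
f_primary = 0.544444
f_eutectic = 1 - 0.544444 = 0.4556


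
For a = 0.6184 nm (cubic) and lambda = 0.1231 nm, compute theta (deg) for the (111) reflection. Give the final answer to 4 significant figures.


d = a / sqrt(h^2+k^2+l^2)
d = 0.6184 / sqrt(3) = 0.357033 nm
lambda = 2*d*sin(theta)  =>  sin(theta) = lambda / (2*d)
sin(theta) = 0.1231 / (2 * 0.357033) = 0.172393
theta = 9.927 deg


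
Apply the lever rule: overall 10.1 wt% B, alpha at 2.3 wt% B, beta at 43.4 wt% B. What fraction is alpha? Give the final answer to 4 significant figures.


f_alpha = (C_beta - C0) / (C_beta - C_alpha)
f_alpha = (43.4 - 10.1) / (43.4 - 2.3)
f_alpha = 0.8102


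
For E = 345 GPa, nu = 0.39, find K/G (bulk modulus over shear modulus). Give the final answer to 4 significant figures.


G = E / (2*(1+nu))
G = 345 / (2*(1+0.39)) = 124.101 GPa
K = E / (3*(1-2*nu))
K = 345 / (3*(1-2*0.39)) = 522.727 GPa
K/G = 522.727 / 124.101 = 4.212


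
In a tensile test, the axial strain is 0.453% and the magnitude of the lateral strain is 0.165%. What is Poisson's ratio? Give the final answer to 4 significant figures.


nu = -epsilon_lat / epsilon_axial
Lateral strain is contraction (negative), so using magnitudes:
nu = 0.165 / 0.453
nu = 0.3642


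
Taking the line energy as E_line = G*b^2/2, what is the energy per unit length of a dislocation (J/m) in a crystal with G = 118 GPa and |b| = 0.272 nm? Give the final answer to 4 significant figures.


E = G*b^2/2
b = 0.272 nm = 2.72e-10 m
G = 118 GPa = 1.18e+11 Pa
E = 0.5 * 1.18e+11 * (2.72e-10)^2
E = 4.365e-09 J/m


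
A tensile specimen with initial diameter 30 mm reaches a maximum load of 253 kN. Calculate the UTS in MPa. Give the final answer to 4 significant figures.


A0 = pi*(d/2)^2 = pi*(30/2)^2 = 706.858 mm^2
UTS = F_max / A0 = 253*1000 / 706.858
UTS = 357.9 MPa


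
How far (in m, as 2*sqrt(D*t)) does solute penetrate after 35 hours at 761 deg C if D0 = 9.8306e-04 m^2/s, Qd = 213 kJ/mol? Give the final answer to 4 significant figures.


Step 1: D = D0 * exp(-Qd/(R*T))
T = 1034.15 K
D = 9.8306e-04 * exp(-213e3 / (8.314 * 1034.15)) = 1.71245e-14 m^2/s
Step 2: L = 2*sqrt(D*t)
t = 35 h = 126000 s
L = 2*sqrt(1.71245e-14 * 126000) = 9.29e-05 m


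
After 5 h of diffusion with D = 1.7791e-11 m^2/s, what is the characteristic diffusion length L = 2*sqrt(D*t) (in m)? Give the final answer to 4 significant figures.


t = 5 hr = 18000 s
Diffusion length = 2*sqrt(D*t)
= 2*sqrt(1.7791e-11 * 18000)
= 1.132e-03 m


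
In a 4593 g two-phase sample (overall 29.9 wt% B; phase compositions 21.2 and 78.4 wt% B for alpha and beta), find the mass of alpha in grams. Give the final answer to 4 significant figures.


f_alpha = (C_beta - C0) / (C_beta - C_alpha)
f_alpha = (78.4 - 29.9) / (78.4 - 21.2) = 0.847902
m_alpha = f_alpha * m_total = 0.847902 * 4593 = 3894 g


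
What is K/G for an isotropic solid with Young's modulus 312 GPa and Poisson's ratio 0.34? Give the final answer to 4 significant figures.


G = E / (2*(1+nu))
G = 312 / (2*(1+0.34)) = 116.418 GPa
K = E / (3*(1-2*nu))
K = 312 / (3*(1-2*0.34)) = 325 GPa
K/G = 325 / 116.418 = 2.792


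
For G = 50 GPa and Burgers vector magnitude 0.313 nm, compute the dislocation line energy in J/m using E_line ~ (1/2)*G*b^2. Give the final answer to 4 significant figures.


E = G*b^2/2
b = 0.313 nm = 3.13e-10 m
G = 50 GPa = 5e+10 Pa
E = 0.5 * 5e+10 * (3.13e-10)^2
E = 2.449e-09 J/m


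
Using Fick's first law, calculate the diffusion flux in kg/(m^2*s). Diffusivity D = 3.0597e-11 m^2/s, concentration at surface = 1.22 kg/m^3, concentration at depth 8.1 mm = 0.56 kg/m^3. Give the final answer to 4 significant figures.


J = -D * (dC/dx) = D * (C1 - C2) / dx
J = 3.0597e-11 * (1.22 - 0.56) / 8.1e-03
J = 2.493e-09 kg/(m^2*s)


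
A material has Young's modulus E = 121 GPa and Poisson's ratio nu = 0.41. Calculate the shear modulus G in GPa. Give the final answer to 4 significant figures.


G = E / (2*(1+nu))
G = 121 / (2*(1+0.41))
G = 42.91 GPa


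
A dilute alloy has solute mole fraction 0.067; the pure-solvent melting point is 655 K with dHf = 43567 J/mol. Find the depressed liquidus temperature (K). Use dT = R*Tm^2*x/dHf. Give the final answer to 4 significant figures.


dT = R*Tm^2*x / dHf
dT = 8.314 * 655^2 * 0.067 / 43567
dT = 5.48542 K
T_new = 655 - 5.48542 = 649.5 K


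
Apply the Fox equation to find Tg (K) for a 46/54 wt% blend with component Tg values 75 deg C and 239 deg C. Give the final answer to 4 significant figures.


1/Tg = w1/Tg1 + w2/Tg2 (in Kelvin)
Tg1 = 348.15 K, Tg2 = 512.15 K
1/Tg = 0.46/348.15 + 0.54/512.15
Tg = 420.9 K


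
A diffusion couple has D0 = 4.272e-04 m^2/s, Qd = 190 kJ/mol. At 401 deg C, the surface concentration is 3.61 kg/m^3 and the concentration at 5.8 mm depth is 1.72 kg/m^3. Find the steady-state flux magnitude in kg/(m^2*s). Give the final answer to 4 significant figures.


Step 1: D = D0 * exp(-Qd/(R*T))
T = 401 + 273.15 = 674.15 K
D = 4.272e-04 * exp(-190e3 / (8.314 * 674.15)) = 8.09986e-19 m^2/s
Step 2: J = D * (C1 - C2) / dx
J = 8.09986e-19 * (3.61 - 1.72) / 5.8e-03
J = 2.639e-16 kg/(m^2*s)


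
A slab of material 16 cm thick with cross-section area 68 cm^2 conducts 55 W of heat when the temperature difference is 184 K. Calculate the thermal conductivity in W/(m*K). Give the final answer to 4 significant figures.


k = Q*L / (A*dT)
L = 0.16 m, A = 6.8e-03 m^2
k = 55 * 0.16 / (6.8e-03 * 184)
k = 7.033 W/(m*K)


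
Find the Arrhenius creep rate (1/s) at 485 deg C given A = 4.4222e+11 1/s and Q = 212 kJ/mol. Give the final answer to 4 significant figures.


rate = A * exp(-Q / (R*T))
T = 485 + 273.15 = 758.15 K
rate = 4.4222e+11 * exp(-212e3 / (8.314 * 758.15))
rate = 1.094e-03 1/s


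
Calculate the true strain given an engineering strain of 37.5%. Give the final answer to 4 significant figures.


epsilon_true = ln(1 + epsilon_eng)
epsilon_true = ln(1 + 0.375)
epsilon_true = 0.3185


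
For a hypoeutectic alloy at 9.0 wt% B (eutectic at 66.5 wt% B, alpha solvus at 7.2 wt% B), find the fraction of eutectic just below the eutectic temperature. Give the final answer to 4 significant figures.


f_primary = (C_e - C0) / (C_e - C_alpha_max)
f_primary = (66.5 - 9.0) / (66.5 - 7.2)
f_primary = 0.969646
f_eutectic = 1 - 0.969646 = 0.03035


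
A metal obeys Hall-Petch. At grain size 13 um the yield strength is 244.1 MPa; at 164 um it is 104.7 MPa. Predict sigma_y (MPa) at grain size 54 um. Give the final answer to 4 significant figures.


sigma_y = sigma0 + k / sqrt(d)
1/sqrt(d1) = 1/sqrt(1.3e-05) = 277.35;  1/sqrt(d2) = 78.0869
k = (sigma1 - sigma2) / (1/sqrt(d1) - 1/sqrt(d2)) = (244.1 - 104.7) / (277.35 - 78.0869) = 0.699577 MPa*m^0.5
sigma0 = sigma1 - k/sqrt(d1) = 244.1 - 0.699577*277.35 = 50.0722 MPa
sigma_y(d3) = 50.0722 + 0.699577 / sqrt(5.4e-05) = 145.3 MPa


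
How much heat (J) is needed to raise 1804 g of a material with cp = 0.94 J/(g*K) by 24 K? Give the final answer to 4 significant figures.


Q = m * cp * dT
Q = 1804 * 0.94 * 24
Q = 40700 J


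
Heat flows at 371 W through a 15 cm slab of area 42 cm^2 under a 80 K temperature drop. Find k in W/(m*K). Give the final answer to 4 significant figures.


k = Q*L / (A*dT)
L = 0.15 m, A = 4.2e-03 m^2
k = 371 * 0.15 / (4.2e-03 * 80)
k = 165.6 W/(m*K)


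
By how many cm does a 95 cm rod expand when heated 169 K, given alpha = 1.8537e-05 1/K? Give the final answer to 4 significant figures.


dL = L0 * alpha * dT
dL = 95 * 1.8537e-05 * 169
dL = 0.2976 cm


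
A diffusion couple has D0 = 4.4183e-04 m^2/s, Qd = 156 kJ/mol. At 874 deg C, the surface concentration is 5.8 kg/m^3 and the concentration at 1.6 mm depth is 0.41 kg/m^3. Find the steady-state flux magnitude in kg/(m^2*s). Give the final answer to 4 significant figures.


Step 1: D = D0 * exp(-Qd/(R*T))
T = 874 + 273.15 = 1147.15 K
D = 4.4183e-04 * exp(-156e3 / (8.314 * 1147.15)) = 3.48058e-11 m^2/s
Step 2: J = D * (C1 - C2) / dx
J = 3.48058e-11 * (5.8 - 0.41) / 1.6e-03
J = 1.173e-07 kg/(m^2*s)


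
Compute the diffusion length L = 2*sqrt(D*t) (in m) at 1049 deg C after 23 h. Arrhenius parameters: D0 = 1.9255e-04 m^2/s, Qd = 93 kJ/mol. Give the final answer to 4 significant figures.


Step 1: D = D0 * exp(-Qd/(R*T))
T = 1322.15 K
D = 1.9255e-04 * exp(-93e3 / (8.314 * 1322.15)) = 4.07594e-08 m^2/s
Step 2: L = 2*sqrt(D*t)
t = 23 h = 82800 s
L = 2*sqrt(4.07594e-08 * 82800) = 0.1162 m


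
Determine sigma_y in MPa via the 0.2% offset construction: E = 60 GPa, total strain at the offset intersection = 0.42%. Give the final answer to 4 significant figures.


Offset strain = 0.002
Elastic strain at yield = total_strain - offset = 4.2e-03 - 0.002 = 2.2e-03
sigma_y = E * elastic_strain = 60000 * 2.2e-03
sigma_y = 132 MPa


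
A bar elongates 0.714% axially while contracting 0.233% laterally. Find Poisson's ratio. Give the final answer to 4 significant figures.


nu = -epsilon_lat / epsilon_axial
Lateral strain is contraction (negative), so using magnitudes:
nu = 0.233 / 0.714
nu = 0.3263


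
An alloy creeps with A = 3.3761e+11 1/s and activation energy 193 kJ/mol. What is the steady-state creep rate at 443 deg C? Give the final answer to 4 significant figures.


rate = A * exp(-Q / (R*T))
T = 443 + 273.15 = 716.15 K
rate = 3.3761e+11 * exp(-193e3 / (8.314 * 716.15))
rate = 2.824e-03 1/s


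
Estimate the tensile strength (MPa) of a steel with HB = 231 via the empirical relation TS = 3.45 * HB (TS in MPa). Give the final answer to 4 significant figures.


TS (MPa) = 3.45 * HB
TS = 3.45 * 231
TS = 797 MPa
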